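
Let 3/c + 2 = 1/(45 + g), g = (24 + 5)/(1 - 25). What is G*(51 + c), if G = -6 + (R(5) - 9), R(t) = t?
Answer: -514125/1039 ≈ -494.83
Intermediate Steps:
G = -10 (G = -6 + (5 - 9) = -6 - 4 = -10)
g = -29/24 (g = 29/(-24) = 29*(-1/24) = -29/24 ≈ -1.2083)
c = -3153/2078 (c = 3/(-2 + 1/(45 - 29/24)) = 3/(-2 + 1/(1051/24)) = 3/(-2 + 24/1051) = 3/(-2078/1051) = 3*(-1051/2078) = -3153/2078 ≈ -1.5173)
G*(51 + c) = -10*(51 - 3153/2078) = -10*102825/2078 = -514125/1039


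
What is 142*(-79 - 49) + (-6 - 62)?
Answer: -18244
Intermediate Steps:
142*(-79 - 49) + (-6 - 62) = 142*(-128) - 68 = -18176 - 68 = -18244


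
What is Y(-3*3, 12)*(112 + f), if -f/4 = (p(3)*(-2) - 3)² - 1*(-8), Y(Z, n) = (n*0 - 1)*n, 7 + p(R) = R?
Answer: 240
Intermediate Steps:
p(R) = -7 + R
Y(Z, n) = -n (Y(Z, n) = (0 - 1)*n = -n)
f = -132 (f = -4*(((-7 + 3)*(-2) - 3)² - 1*(-8)) = -4*((-4*(-2) - 3)² + 8) = -4*((8 - 3)² + 8) = -4*(5² + 8) = -4*(25 + 8) = -4*33 = -132)
Y(-3*3, 12)*(112 + f) = (-1*12)*(112 - 132) = -12*(-20) = 240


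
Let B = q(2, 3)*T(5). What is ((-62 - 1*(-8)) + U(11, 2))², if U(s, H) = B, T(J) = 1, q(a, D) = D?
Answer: 2601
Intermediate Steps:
B = 3 (B = 3*1 = 3)
U(s, H) = 3
((-62 - 1*(-8)) + U(11, 2))² = ((-62 - 1*(-8)) + 3)² = ((-62 + 8) + 3)² = (-54 + 3)² = (-51)² = 2601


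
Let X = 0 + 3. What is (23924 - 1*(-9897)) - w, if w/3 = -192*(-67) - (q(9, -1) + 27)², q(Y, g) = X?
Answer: -2071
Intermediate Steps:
X = 3
q(Y, g) = 3
w = 35892 (w = 3*(-192*(-67) - (3 + 27)²) = 3*(12864 - 1*30²) = 3*(12864 - 1*900) = 3*(12864 - 900) = 3*11964 = 35892)
(23924 - 1*(-9897)) - w = (23924 - 1*(-9897)) - 1*35892 = (23924 + 9897) - 35892 = 33821 - 35892 = -2071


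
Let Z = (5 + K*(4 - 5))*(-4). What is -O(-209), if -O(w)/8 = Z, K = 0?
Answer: -160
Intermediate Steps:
Z = -20 (Z = (5 + 0*(4 - 5))*(-4) = (5 + 0*(-1))*(-4) = (5 + 0)*(-4) = 5*(-4) = -20)
O(w) = 160 (O(w) = -8*(-20) = 160)
-O(-209) = -1*160 = -160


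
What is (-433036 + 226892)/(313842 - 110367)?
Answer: -206144/203475 ≈ -1.0131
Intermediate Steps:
(-433036 + 226892)/(313842 - 110367) = -206144/203475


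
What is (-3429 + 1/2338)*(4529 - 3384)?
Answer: -9179466145/2338 ≈ -3.9262e+6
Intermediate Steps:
(-3429 + 1/2338)*(4529 - 3384) = (-3429 + 1/2338)*1145 = -8017001/2338*1145 = -9179466145/2338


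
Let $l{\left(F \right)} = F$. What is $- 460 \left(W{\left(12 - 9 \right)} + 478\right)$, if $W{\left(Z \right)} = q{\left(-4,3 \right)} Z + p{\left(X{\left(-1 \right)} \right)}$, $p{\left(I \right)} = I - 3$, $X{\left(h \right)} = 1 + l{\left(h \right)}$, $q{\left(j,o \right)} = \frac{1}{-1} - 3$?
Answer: $-212980$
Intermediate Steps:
$q{\left(j,o \right)} = -4$ ($q{\left(j,o \right)} = -1 - 3 = -4$)
$X{\left(h \right)} = 1 + h$
$p{\left(I \right)} = -3 + I$ ($p{\left(I \right)} = I - 3 = -3 + I$)
$W{\left(Z \right)} = -3 - 4 Z$ ($W{\left(Z \right)} = - 4 Z + \left(-3 + \left(1 - 1\right)\right) = - 4 Z + \left(-3 + 0\right) = - 4 Z - 3 = -3 - 4 Z$)
$- 460 \left(W{\left(12 - 9 \right)} + 478\right) = - 460 \left(\left(-3 - 4 \left(12 - 9\right)\right) + 478\right) = - 460 \left(\left(-3 - 12\right) + 478\right) = - 460 \left(-15 + 478\right) = \left(-460\right) 463 = -212980$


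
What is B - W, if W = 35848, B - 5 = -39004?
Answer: -74847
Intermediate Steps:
B = -38999 (B = 5 - 39004 = -38999)
B - W = -38999 - 1*35848 = -38999 - 35848 = -74847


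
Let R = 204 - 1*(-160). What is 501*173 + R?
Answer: 87037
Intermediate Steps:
R = 364 (R = 204 + 160 = 364)
501*173 + R = 501*173 + 364 = 86673 + 364 = 87037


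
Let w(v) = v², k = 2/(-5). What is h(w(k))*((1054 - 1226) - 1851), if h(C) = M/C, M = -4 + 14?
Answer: -252875/2 ≈ -1.2644e+5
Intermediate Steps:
k = -⅖ (k = 2*(-⅕) = -⅖ ≈ -0.40000)
M = 10
h(C) = 10/C
h(w(k))*((1054 - 1226) - 1851) = (10/((-⅖)²))*((1054 - 1226) - 1851) = (10/(4/25))*(-172 - 1851) = (10*(25/4))*(-2023) = (125/2)*(-2023) = -252875/2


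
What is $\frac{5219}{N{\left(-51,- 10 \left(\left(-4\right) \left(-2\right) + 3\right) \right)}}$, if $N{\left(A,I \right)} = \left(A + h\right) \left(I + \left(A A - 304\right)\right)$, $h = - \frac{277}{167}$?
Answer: $- \frac{871573}{19232478} \approx -0.045318$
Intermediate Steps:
$h = - \frac{277}{167}$ ($h = \left(-277\right) \frac{1}{167} = - \frac{277}{167} \approx -1.6587$)
$N{\left(A,I \right)} = \left(- \frac{277}{167} + A\right) \left(-304 + I + A^{2}\right)$ ($N{\left(A,I \right)} = \left(A - \frac{277}{167}\right) \left(I + \left(A A - 304\right)\right) = \left(- \frac{277}{167} + A\right) \left(I + \left(A^{2} - 304\right)\right) = \left(- \frac{277}{167} + A\right) \left(I + \left(-304 + A^{2}\right)\right) = \left(- \frac{277}{167} + A\right) \left(-304 + I + A^{2}\right)$)
$\frac{5219}{N{\left(-51,- 10 \left(\left(-4\right) \left(-2\right) + 3\right) \right)}} = \frac{5219}{\frac{84208}{167} + \left(-51\right)^{3} - -15504 - \frac{277 \left(- 10 \left(\left(-4\right) \left(-2\right) + 3\right)\right)}{167} - \frac{277 \left(-51\right)^{2}}{167} - 51 \left(- 10 \left(\left(-4\right) \left(-2\right) + 3\right)\right)} = \frac{5219}{\frac{84208}{167} - 132651 + 15504 - \frac{277 \left(- 10 \left(8 + 3\right)\right)}{167} - \frac{720477}{167} - 51 \left(- 10 \left(8 + 3\right)\right)} = \frac{5219}{\frac{84208}{167} - 132651 + 15504 - \frac{277 \left(\left(-10\right) 11\right)}{167} - \frac{720477}{167} - 51 \left(\left(-10\right) 11\right)} = \frac{5219}{\frac{84208}{167} - 132651 + 15504 - - \frac{30470}{167} - \frac{720477}{167} - -5610} = \frac{5219}{\frac{84208}{167} - 132651 + 15504 + \frac{30470}{167} - \frac{720477}{167} + 5610} = \frac{5219}{- \frac{19232478}{167}} = 5219 \left(- \frac{167}{19232478}\right) = - \frac{871573}{19232478}$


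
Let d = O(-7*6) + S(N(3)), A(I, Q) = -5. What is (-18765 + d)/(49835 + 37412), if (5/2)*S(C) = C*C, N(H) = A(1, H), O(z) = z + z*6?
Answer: -443/2029 ≈ -0.21833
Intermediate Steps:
O(z) = 7*z (O(z) = z + 6*z = 7*z)
N(H) = -5
S(C) = 2*C**2/5 (S(C) = 2*(C*C)/5 = 2*C**2/5)
d = -284 (d = 7*(-7*6) + (2/5)*(-5)**2 = 7*(-42) + (2/5)*25 = -294 + 10 = -284)
(-18765 + d)/(49835 + 37412) = (-18765 - 284)/(49835 + 37412) = -19049/87247 = -19049*1/87247 = -443/2029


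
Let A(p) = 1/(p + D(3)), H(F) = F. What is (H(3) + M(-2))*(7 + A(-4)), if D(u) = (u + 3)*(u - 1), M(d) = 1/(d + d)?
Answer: 627/32 ≈ 19.594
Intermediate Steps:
M(d) = 1/(2*d)
D(u) = (-1 + u)*(3 + u) (D(u) = (3 + u)*(-1 + u) = (-1 + u)*(3 + u))
A(p) = 1/(12 + p) (A(p) = 1/(p + (-3 + 3² + 2*3)) = 1/(p + (-3 + 9 + 6)) = 1/(p + 12) = 1/(12 + p))
(H(3) + M(-2))*(7 + A(-4)) = (3 + (½)/(-2))*(7 + 1/(12 - 4)) = (3 + (½)*(-½))*(7 + 1/8) = (3 - ¼)*(7 + ⅛) = (11/4)*(57/8) = 627/32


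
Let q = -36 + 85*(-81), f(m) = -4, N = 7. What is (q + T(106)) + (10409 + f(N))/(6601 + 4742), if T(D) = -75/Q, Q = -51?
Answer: -1334122891/192831 ≈ -6918.6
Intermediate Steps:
T(D) = 25/17 (T(D) = -75/(-51) = -75*(-1/51) = 25/17)
q = -6921 (q = -36 - 6885 = -6921)
(q + T(106)) + (10409 + f(N))/(6601 + 4742) = (-6921 + 25/17) + (10409 - 4)/(6601 + 4742) = -117632/17 + 10405/11343 = -1334122891/192831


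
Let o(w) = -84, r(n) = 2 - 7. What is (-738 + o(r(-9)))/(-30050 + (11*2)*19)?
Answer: 411/14816 ≈ 0.027740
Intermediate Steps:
r(n) = -5
(-738 + o(r(-9)))/(-30050 + (11*2)*19) = (-738 - 84)/(-30050 + (11*2)*19) = -822/(-30050 + 22*19) = -822/(-30050 + 418) = -822/(-29632) = -822*(-1/29632) = 411/14816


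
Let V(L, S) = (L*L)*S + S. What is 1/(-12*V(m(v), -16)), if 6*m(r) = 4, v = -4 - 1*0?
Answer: 3/832 ≈ 0.0036058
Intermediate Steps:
v = -4 (v = -4 + 0 = -4)
m(r) = 2/3 (m(r) = (1/6)*4 = 2/3)
V(L, S) = S + S*L**2 (V(L, S) = L**2*S + S = S*L**2 + S = S + S*L**2)
1/(-12*V(m(v), -16)) = 1/(-(-192)*(1 + (2/3)**2)) = 1/(-(-192)*(1 + 4/9)) = 1/(-(-192)*13/9) = 1/(-12*(-208/9)) = 1/(832/3) = 3/832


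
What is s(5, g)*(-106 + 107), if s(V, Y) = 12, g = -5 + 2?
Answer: 12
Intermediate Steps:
g = -3
s(5, g)*(-106 + 107) = 12*(-106 + 107) = 12*1 = 12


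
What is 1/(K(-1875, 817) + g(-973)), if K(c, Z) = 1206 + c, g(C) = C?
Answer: -1/1642 ≈ -0.00060901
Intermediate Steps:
1/(K(-1875, 817) + g(-973)) = 1/((1206 - 1875) - 973) = 1/(-669 - 973) = 1/(-1642) = -1/1642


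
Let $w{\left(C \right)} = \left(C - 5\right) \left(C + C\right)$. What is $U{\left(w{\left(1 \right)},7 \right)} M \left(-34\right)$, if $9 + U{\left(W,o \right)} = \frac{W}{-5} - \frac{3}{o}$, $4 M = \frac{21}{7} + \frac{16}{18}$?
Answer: $\frac{2329}{9} \approx 258.78$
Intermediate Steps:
$M = \frac{35}{36}$ ($M = \frac{\frac{21}{7} + \frac{16}{18}}{4} = \frac{21 \cdot \frac{1}{7} + 16 \cdot \frac{1}{18}}{4} = \frac{3 + \frac{8}{9}}{4} = \frac{1}{4} \cdot \frac{35}{9} = \frac{35}{36} \approx 0.97222$)
$w{\left(C \right)} = 2 C \left(-5 + C\right)$ ($w{\left(C \right)} = \left(-5 + C\right) 2 C = 2 C \left(-5 + C\right)$)
$U{\left(W,o \right)} = -9 - \frac{3}{o} - \frac{W}{5}$ ($U{\left(W,o \right)} = -9 + \left(\frac{W}{-5} - \frac{3}{o}\right) = -9 + \left(W \left(- \frac{1}{5}\right) - \frac{3}{o}\right) = -9 - \left(\frac{3}{o} + \frac{W}{5}\right) = -9 - \frac{3}{o} - \frac{W}{5}$)
$U{\left(w{\left(1 \right)},7 \right)} M \left(-34\right) = \left(-9 - \frac{3}{7} - \frac{2 \cdot 1 \left(-5 + 1\right)}{5}\right) \frac{35}{36} \left(-34\right) = \left(-9 - \frac{3}{7} - \frac{2 \cdot 1 \left(-4\right)}{5}\right) \frac{35}{36} \left(-34\right) = \left(-9 - \frac{3}{7} - - \frac{8}{5}\right) \frac{35}{36} \left(-34\right) = \left(-9 - \frac{3}{7} + \frac{8}{5}\right) \frac{35}{36} \left(-34\right) = \left(- \frac{274}{35}\right) \frac{35}{36} \left(-34\right) = \left(- \frac{137}{18}\right) \left(-34\right) = \frac{2329}{9}$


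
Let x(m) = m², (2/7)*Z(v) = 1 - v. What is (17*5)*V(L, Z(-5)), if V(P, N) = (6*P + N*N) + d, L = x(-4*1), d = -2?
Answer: 45475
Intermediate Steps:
Z(v) = 7/2 - 7*v/2 (Z(v) = 7*(1 - v)/2 = 7/2 - 7*v/2)
L = 16 (L = (-4*1)² = (-4)² = 16)
V(P, N) = -2 + N² + 6*P (V(P, N) = (6*P + N*N) - 2 = (6*P + N²) - 2 = (N² + 6*P) - 2 = -2 + N² + 6*P)
(17*5)*V(L, Z(-5)) = (17*5)*(-2 + (7/2 - 7/2*(-5))² + 6*16) = 85*(-2 + (7/2 + 35/2)² + 96) = 85*(-2 + 21² + 96) = 85*(-2 + 441 + 96) = 85*535 = 45475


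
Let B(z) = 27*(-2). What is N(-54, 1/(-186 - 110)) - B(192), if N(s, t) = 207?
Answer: 261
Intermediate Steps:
B(z) = -54
N(-54, 1/(-186 - 110)) - B(192) = 207 - 1*(-54) = 207 + 54 = 261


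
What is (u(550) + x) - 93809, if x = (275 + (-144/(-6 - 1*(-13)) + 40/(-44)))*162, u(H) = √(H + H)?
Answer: -4060891/77 + 10*√11 ≈ -52706.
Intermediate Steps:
u(H) = √2*√H (u(H) = √(2*H) = √2*√H)
x = 3162402/77 (x = (275 + (-144/(-6 + 13) + 40*(-1/44)))*162 = (275 + (-144/7 - 10/11))*162 = (275 - 1654/77)*162 = (19521/77)*162 = 3162402/77 ≈ 41070.)
(u(550) + x) - 93809 = (√2*√550 + 3162402/77) - 93809 = (√2*(5*√22) + 3162402/77) - 93809 = (10*√11 + 3162402/77) - 93809 = (3162402/77 + 10*√11) - 93809 = -4060891/77 + 10*√11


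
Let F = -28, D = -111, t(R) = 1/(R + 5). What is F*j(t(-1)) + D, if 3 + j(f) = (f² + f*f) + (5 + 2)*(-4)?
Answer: 1507/2 ≈ 753.50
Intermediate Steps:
t(R) = 1/(5 + R)
j(f) = -31 + 2*f² (j(f) = -3 + ((f² + f*f) + (5 + 2)*(-4)) = -3 + ((f² + f²) + 7*(-4)) = -3 + (2*f² - 28) = -3 + (-28 + 2*f²) = -31 + 2*f²)
F*j(t(-1)) + D = -28*(-31 + 2*(1/(5 - 1))²) - 111 = -28*(-31 + 2*(1/4)²) - 111 = -28*(-31 + 2*(¼)²) - 111 = -28*(-31 + 2*(1/16)) - 111 = -28*(-31 + ⅛) - 111 = -28*(-247/8) - 111 = 1729/2 - 111 = 1507/2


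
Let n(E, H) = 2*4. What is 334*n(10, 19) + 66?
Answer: 2738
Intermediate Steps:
n(E, H) = 8
334*n(10, 19) + 66 = 334*8 + 66 = 2672 + 66 = 2738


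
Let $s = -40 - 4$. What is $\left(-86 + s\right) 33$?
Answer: $-4290$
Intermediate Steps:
$s = -44$ ($s = -40 - 4 = -44$)
$\left(-86 + s\right) 33 = \left(-86 - 44\right) 33 = \left(-130\right) 33 = -4290$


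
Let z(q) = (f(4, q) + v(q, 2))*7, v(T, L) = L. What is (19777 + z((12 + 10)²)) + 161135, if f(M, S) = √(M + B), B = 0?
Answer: 180940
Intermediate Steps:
f(M, S) = √M (f(M, S) = √(M + 0) = √M)
z(q) = 28 (z(q) = (√4 + 2)*7 = (2 + 2)*7 = 4*7 = 28)
(19777 + z((12 + 10)²)) + 161135 = (19777 + 28) + 161135 = 19805 + 161135 = 180940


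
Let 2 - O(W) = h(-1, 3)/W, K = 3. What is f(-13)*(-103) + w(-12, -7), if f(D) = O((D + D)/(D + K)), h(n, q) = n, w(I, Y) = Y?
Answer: -3284/13 ≈ -252.62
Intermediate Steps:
O(W) = 2 + 1/W (O(W) = 2 - (-1)/W = 2 + 1/W)
f(D) = 2 + (3 + D)/(2*D) (f(D) = 2 + 1/((D + D)/(D + 3)) = 2 + 1/((2*D)/(3 + D)) = 2 + 1/(2*D/(3 + D)) = 2 + (3 + D)/(2*D))
f(-13)*(-103) + w(-12, -7) = ((1/2)*(3 + 5*(-13))/(-13))*(-103) - 7 = ((1/2)*(-1/13)*(3 - 65))*(-103) - 7 = ((1/2)*(-1/13)*(-62))*(-103) - 7 = (31/13)*(-103) - 7 = -3193/13 - 7 = -3284/13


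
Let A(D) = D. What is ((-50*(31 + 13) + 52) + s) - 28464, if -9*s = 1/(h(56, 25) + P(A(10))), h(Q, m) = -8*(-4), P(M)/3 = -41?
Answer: -25071227/819 ≈ -30612.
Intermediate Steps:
P(M) = -123 (P(M) = 3*(-41) = -123)
h(Q, m) = 32
s = 1/819 (s = -1/(9*(32 - 123)) = -1/9/(-91) = -1/9*(-1/91) = 1/819 ≈ 0.0012210)
((-50*(31 + 13) + 52) + s) - 28464 = ((-50*(31 + 13) + 52) + 1/819) - 28464 = ((-50*44 + 52) + 1/819) - 28464 = ((-2200 + 52) + 1/819) - 28464 = (-2148 + 1/819) - 28464 = -1759211/819 - 28464 = -25071227/819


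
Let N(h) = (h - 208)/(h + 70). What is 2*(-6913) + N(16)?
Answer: -594614/43 ≈ -13828.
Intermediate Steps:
N(h) = (-208 + h)/(70 + h)
2*(-6913) + N(16) = 2*(-6913) + (-208 + 16)/(70 + 16) = -13826 - 192/86 = -13826 + (1/86)*(-192) = -13826 - 96/43 = -594614/43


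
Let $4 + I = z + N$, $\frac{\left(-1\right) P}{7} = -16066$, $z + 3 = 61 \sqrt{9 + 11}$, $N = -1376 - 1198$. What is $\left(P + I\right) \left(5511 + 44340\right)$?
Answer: $5477677731 + 6081822 \sqrt{5} \approx 5.4913 \cdot 10^{9}$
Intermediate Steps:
$N = -2574$
$z = -3 + 122 \sqrt{5}$ ($z = -3 + 61 \sqrt{9 + 11} = -3 + 61 \sqrt{20} = -3 + 61 \cdot 2 \sqrt{5} = -3 + 122 \sqrt{5} \approx 269.8$)
$P = 112462$ ($P = \left(-7\right) \left(-16066\right) = 112462$)
$I = -2581 + 122 \sqrt{5}$ ($I = -4 - \left(2577 - 122 \sqrt{5}\right) = -2581 + 122 \sqrt{5} \approx -2308.2$)
$\left(P + I\right) \left(5511 + 44340\right) = \left(112462 - \left(2581 - 122 \sqrt{5}\right)\right) \left(5511 + 44340\right) = \left(109881 + 122 \sqrt{5}\right) 49851 = 5477677731 + 6081822 \sqrt{5}$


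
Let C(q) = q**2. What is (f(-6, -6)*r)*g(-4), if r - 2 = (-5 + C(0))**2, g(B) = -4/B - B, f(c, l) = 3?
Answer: 405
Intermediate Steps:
g(B) = -B - 4/B
r = 27 (r = 2 + (-5 + 0**2)**2 = 2 + (-5 + 0)**2 = 2 + (-5)**2 = 2 + 25 = 27)
(f(-6, -6)*r)*g(-4) = (3*27)*(-1*(-4) - 4/(-4)) = 81*(4 - 4*(-1/4)) = 81*(4 + 1) = 81*5 = 405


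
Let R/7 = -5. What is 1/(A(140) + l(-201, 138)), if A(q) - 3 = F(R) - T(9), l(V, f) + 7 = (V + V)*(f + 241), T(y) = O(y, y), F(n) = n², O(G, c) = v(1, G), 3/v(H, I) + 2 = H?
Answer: -1/151134 ≈ -6.6166e-6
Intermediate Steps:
v(H, I) = 3/(-2 + H)
R = -35 (R = 7*(-5) = -35)
O(G, c) = -3 (O(G, c) = 3/(-2 + 1) = 3/(-1) = 3*(-1) = -3)
T(y) = -3
l(V, f) = -7 + 2*V*(241 + f) (l(V, f) = -7 + (V + V)*(f + 241) = -7 + (2*V)*(241 + f) = -7 + 2*V*(241 + f))
A(q) = 1231 (A(q) = 3 + ((-35)² - 1*(-3)) = 3 + (1225 + 3) = 3 + 1228 = 1231)
1/(A(140) + l(-201, 138)) = 1/(1231 + (-7 + 482*(-201) + 2*(-201)*138)) = 1/(1231 + (-7 - 96882 - 55476)) = 1/(1231 - 152365) = 1/(-151134) = -1/151134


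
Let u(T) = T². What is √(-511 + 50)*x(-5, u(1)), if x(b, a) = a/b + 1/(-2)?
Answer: -7*I*√461/10 ≈ -15.03*I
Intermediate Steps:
x(b, a) = -½ + a/b (x(b, a) = a/b + 1*(-½) = a/b - ½ = -½ + a/b)
√(-511 + 50)*x(-5, u(1)) = √(-511 + 50)*((1² - ½*(-5))/(-5)) = √(-461)*(-(1 + 5/2)/5) = (I*√461)*(-⅕*7/2) = (I*√461)*(-7/10) = -7*I*√461/10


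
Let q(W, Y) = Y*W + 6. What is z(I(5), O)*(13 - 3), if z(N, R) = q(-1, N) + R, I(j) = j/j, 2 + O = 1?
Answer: 40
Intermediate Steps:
O = -1 (O = -2 + 1 = -1)
q(W, Y) = 6 + W*Y (q(W, Y) = W*Y + 6 = 6 + W*Y)
I(j) = 1
z(N, R) = 6 + R - N (z(N, R) = (6 - N) + R = 6 + R - N)
z(I(5), O)*(13 - 3) = (6 - 1 - 1*1)*(13 - 3) = (6 - 1 - 1)*10 = 4*10 = 40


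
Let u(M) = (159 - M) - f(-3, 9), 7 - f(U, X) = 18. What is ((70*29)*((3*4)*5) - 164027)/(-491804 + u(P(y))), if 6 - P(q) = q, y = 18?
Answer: 42227/491622 ≈ 0.085893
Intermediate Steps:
f(U, X) = -11 (f(U, X) = 7 - 1*18 = 7 - 18 = -11)
P(q) = 6 - q
u(M) = 170 - M (u(M) = (159 - M) - 1*(-11) = (159 - M) + 11 = 170 - M)
((70*29)*((3*4)*5) - 164027)/(-491804 + u(P(y))) = ((70*29)*((3*4)*5) - 164027)/(-491804 + (170 - (6 - 1*18))) = (2030*(12*5) - 164027)/(-491804 + (170 - (6 - 18))) = (2030*60 - 164027)/(-491804 + (170 - 1*(-12))) = (121800 - 164027)/(-491804 + (170 + 12)) = -42227/(-491804 + 182) = -42227/(-491622) = -42227*(-1/491622) = 42227/491622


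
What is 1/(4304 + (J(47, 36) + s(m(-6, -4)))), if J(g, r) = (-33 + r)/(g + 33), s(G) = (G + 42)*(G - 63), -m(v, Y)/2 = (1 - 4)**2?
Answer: 80/188803 ≈ 0.00042372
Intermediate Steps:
m(v, Y) = -18 (m(v, Y) = -2*(1 - 4)**2 = -2*(-3)**2 = -2*9 = -18)
s(G) = (-63 + G)*(42 + G) (s(G) = (42 + G)*(-63 + G) = (-63 + G)*(42 + G))
J(g, r) = (-33 + r)/(33 + g)
1/(4304 + (J(47, 36) + s(m(-6, -4)))) = 1/(4304 + ((-33 + 36)/(33 + 47) + (-2646 + (-18)**2 - 21*(-18)))) = 1/(4304 + (3/80 + (-2646 + 324 + 378))) = 1/(4304 + ((1/80)*3 - 1944)) = 1/(4304 + (3/80 - 1944)) = 1/(4304 - 155517/80) = 1/(188803/80) = 80/188803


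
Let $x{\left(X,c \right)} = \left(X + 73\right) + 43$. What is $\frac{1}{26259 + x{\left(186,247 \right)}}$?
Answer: $\frac{1}{26561} \approx 3.7649 \cdot 10^{-5}$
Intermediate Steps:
$x{\left(X,c \right)} = 116 + X$ ($x{\left(X,c \right)} = \left(73 + X\right) + 43 = 116 + X$)
$\frac{1}{26259 + x{\left(186,247 \right)}} = \frac{1}{26259 + \left(116 + 186\right)} = \frac{1}{26259 + 302} = \frac{1}{26561}$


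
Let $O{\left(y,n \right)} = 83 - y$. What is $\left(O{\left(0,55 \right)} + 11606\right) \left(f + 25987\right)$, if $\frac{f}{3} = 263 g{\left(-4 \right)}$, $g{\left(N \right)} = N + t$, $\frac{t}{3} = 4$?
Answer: $377543011$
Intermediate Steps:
$t = 12$ ($t = 3 \cdot 4 = 12$)
$g{\left(N \right)} = 12 + N$ ($g{\left(N \right)} = N + 12 = 12 + N$)
$f = 6312$ ($f = 3 \cdot 263 \left(12 - 4\right) = 3 \cdot 263 \cdot 8 = 3 \cdot 2104 = 6312$)
$\left(O{\left(0,55 \right)} + 11606\right) \left(f + 25987\right) = \left(\left(83 - 0\right) + 11606\right) \left(6312 + 25987\right) = \left(\left(83 + 0\right) + 11606\right) 32299 = \left(83 + 11606\right) 32299 = 11689 \cdot 32299 = 377543011$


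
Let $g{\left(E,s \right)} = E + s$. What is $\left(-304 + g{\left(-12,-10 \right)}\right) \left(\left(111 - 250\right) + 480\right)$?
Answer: $-111166$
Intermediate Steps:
$\left(-304 + g{\left(-12,-10 \right)}\right) \left(\left(111 - 250\right) + 480\right) = \left(-304 - 22\right) \left(\left(111 - 250\right) + 480\right) = - 326 \left(-139 + 480\right) = \left(-326\right) 341 = -111166$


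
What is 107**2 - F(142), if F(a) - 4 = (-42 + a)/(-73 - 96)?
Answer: 1934305/169 ≈ 11446.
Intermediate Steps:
F(a) = 718/169 - a/169 (F(a) = 4 + (-42 + a)/(-73 - 96) = 4 + (-42 + a)/(-169) = 4 + (-42 + a)*(-1/169) = 4 + (42/169 - a/169) = 718/169 - a/169)
107**2 - F(142) = 107**2 - (718/169 - 1/169*142) = 11449 - (718/169 - 142/169) = 11449 - 1*576/169 = 11449 - 576/169 = 1934305/169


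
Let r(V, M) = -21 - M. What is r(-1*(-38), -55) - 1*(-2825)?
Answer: 2859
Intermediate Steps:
r(-1*(-38), -55) - 1*(-2825) = (-21 - 1*(-55)) - 1*(-2825) = (-21 + 55) + 2825 = 34 + 2825 = 2859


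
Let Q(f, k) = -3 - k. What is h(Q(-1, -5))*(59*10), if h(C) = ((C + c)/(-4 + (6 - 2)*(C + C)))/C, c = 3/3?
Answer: 295/4 ≈ 73.750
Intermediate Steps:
c = 1 (c = 3*(⅓) = 1)
h(C) = (1 + C)/(C*(-4 + 8*C)) (h(C) = ((C + 1)/(-4 + (6 - 2)*(C + C)))/C = ((1 + C)/(-4 + 4*(2*C)))/C = ((1 + C)/(-4 + 8*C))/C = (1 + C)/(C*(-4 + 8*C)))
h(Q(-1, -5))*(59*10) = ((1 + (-3 - 1*(-5)))/(4*(-3 - 1*(-5))*(-1 + 2*(-3 - 1*(-5)))))*(59*10) = ((1 + (-3 + 5))/(4*(-3 + 5)*(-1 + 2*(-3 + 5))))*590 = ((¼)*(1 + 2)/(2*(-1 + 2*2)))*590 = ((¼)*(½)*3/(-1 + 4))*590 = ((¼)*(½)*3/3)*590 = ((¼)*(½)*(⅓)*3)*590 = (⅛)*590 = 295/4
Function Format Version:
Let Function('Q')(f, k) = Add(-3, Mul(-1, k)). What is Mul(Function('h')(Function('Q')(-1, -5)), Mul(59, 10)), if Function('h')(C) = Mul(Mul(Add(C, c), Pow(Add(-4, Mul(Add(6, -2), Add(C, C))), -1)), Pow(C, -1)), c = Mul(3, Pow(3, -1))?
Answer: Rational(295, 4) ≈ 73.750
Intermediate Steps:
c = 1 (c = Mul(3, Rational(1, 3)) = 1)
Function('h')(C) = Mul(Pow(C, -1), Pow(Add(-4, Mul(8, C)), -1), Add(1, C)) (Function('h')(C) = Mul(Mul(Add(C, 1), Pow(Add(-4, Mul(Add(6, -2), Add(C, C))), -1)), Pow(C, -1)) = Mul(Mul(Add(1, C), Pow(Add(-4, Mul(4, Mul(2, C))), -1)), Pow(C, -1)) = Mul(Mul(Add(1, C), Pow(Add(-4, Mul(8, C)), -1)), Pow(C, -1)) = Mul(Mul(Pow(Add(-4, Mul(8, C)), -1), Add(1, C)), Pow(C, -1)) = Mul(Pow(C, -1), Pow(Add(-4, Mul(8, C)), -1), Add(1, C)))
Mul(Function('h')(Function('Q')(-1, -5)), Mul(59, 10)) = Mul(Mul(Rational(1, 4), Pow(Add(-3, Mul(-1, -5)), -1), Pow(Add(-1, Mul(2, Add(-3, Mul(-1, -5)))), -1), Add(1, Add(-3, Mul(-1, -5)))), Mul(59, 10)) = Mul(Mul(Rational(1, 4), Pow(Add(-3, 5), -1), Pow(Add(-1, Mul(2, Add(-3, 5))), -1), Add(1, Add(-3, 5))), 590) = Mul(Mul(Rational(1, 4), Pow(2, -1), Pow(Add(-1, Mul(2, 2)), -1), Add(1, 2)), 590) = Mul(Mul(Rational(1, 4), Rational(1, 2), Pow(Add(-1, 4), -1), 3), 590) = Mul(Mul(Rational(1, 4), Rational(1, 2), Pow(3, -1), 3), 590) = Mul(Mul(Rational(1, 4), Rational(1, 2), Rational(1, 3), 3), 590) = Mul(Rational(1, 8), 590) = Rational(295, 4)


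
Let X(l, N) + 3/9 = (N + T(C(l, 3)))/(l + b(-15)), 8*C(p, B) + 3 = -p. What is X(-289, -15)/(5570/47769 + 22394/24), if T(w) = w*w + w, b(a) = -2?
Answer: -355608359/69185099068 ≈ -0.0051400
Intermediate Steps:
C(p, B) = -3/8 - p/8 (C(p, B) = -3/8 + (-p)/8 = -3/8 - p/8)
T(w) = w + w**2 (T(w) = w**2 + w = w + w**2)
X(l, N) = -1/3 + (N + (-3/8 - l/8)*(5/8 - l/8))/(-2 + l) (X(l, N) = -1/3 + (N + (-3/8 - l/8)*(1 + (-3/8 - l/8)))/(l - 2) = -1/3 + (N + (-3/8 - l/8)*(5/8 - l/8))/(-2 + l))
X(-289, -15)/(5570/47769 + 22394/24) = ((83 - 70*(-289) + 3*(-289)**2 + 192*(-15))/(192*(-2 - 289)))/(5570/47769 + 22394/24) = ((1/192)*(83 + 20230 + 3*83521 - 2880)/(-291))/(5570*(1/47769) + 22394*(1/24)) = ((1/192)*(-1/291)*(83 + 20230 + 250563 - 2880))/(5570/47769 + 11197/12) = ((1/192)*(-1/291)*267996)/(178312111/191076) = -22333/4656*191076/178312111 = -355608359/69185099068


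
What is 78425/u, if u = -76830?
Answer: -15685/15366 ≈ -1.0208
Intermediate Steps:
78425/u = 78425/(-76830) = 78425*(-1/76830) = -15685/15366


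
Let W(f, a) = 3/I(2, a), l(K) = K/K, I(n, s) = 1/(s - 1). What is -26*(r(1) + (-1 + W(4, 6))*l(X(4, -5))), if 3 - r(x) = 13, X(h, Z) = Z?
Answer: -104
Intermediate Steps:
I(n, s) = 1/(-1 + s)
l(K) = 1
W(f, a) = -3 + 3*a (W(f, a) = 3/(1/(-1 + a)) = 3*(-1 + a) = -3 + 3*a)
r(x) = -10 (r(x) = 3 - 1*13 = 3 - 13 = -10)
-26*(r(1) + (-1 + W(4, 6))*l(X(4, -5))) = -26*(-10 + (-1 + (-3 + 3*6))*1) = -26*(-10 + (-1 + (-3 + 18))*1) = -26*(-10 + (-1 + 15)*1) = -26*(-10 + 14*1) = -26*(-10 + 14) = -26*4 = -104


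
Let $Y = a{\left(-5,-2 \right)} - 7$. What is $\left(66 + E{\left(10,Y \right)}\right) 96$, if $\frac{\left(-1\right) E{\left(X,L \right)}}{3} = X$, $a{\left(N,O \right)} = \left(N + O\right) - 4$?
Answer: $3456$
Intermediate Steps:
$a{\left(N,O \right)} = -4 + N + O$
$Y = -18$ ($Y = \left(-4 - 5 - 2\right) - 7 = -11 - 7 = -18$)
$E{\left(X,L \right)} = - 3 X$
$\left(66 + E{\left(10,Y \right)}\right) 96 = \left(66 - 30\right) 96 = 36 \cdot 96 = 3456$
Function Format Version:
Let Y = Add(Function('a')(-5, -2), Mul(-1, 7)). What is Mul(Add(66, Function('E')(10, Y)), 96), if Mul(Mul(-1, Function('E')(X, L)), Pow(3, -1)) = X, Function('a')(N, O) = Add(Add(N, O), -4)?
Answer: 3456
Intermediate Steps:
Function('a')(N, O) = Add(-4, N, O)
Y = -18 (Y = Add(Add(-4, -5, -2), Mul(-1, 7)) = Add(-11, -7) = -18)
Function('E')(X, L) = Mul(-3, X)
Mul(Add(66, Function('E')(10, Y)), 96) = Mul(Add(66, Mul(-3, 10)), 96) = Mul(Add(66, -30), 96) = Mul(36, 96) = 3456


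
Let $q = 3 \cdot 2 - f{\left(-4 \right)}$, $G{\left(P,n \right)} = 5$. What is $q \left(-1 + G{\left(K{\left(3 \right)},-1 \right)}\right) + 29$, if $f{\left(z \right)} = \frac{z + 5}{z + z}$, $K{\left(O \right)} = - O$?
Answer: $\frac{107}{2} \approx 53.5$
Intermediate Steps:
$f{\left(z \right)} = \frac{5 + z}{2 z}$
$q = \frac{49}{8}$ ($q = 3 \cdot 2 - \frac{5 - 4}{2 \left(-4\right)} = 6 - \frac{1}{2} \left(- \frac{1}{4}\right) 1 = 6 - - \frac{1}{8} = 6 + \frac{1}{8} = \frac{49}{8} \approx 6.125$)
$q \left(-1 + G{\left(K{\left(3 \right)},-1 \right)}\right) + 29 = \frac{49 \left(-1 + 5\right)}{8} + 29 = \frac{49}{8} \cdot 4 + 29 = \frac{49}{2} + 29 = \frac{107}{2}$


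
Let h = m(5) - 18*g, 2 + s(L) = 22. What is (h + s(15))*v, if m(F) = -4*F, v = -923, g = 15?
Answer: 249210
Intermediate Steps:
s(L) = 20 (s(L) = -2 + 22 = 20)
h = -290 (h = -4*5 - 18*15 = -20 - 270 = -290)
(h + s(15))*v = (-290 + 20)*(-923) = -270*(-923) = 249210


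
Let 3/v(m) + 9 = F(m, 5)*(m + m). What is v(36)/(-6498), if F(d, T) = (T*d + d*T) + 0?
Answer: -1/56123226 ≈ -1.7818e-8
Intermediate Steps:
F(d, T) = 2*T*d (F(d, T) = (T*d + T*d) + 0 = 2*T*d + 0 = 2*T*d)
v(m) = 3/(-9 + 20*m**2) (v(m) = 3/(-9 + (2*5*m)*(m + m)) = 3/(-9 + (10*m)*(2*m)) = 3/(-9 + 20*m**2))
v(36)/(-6498) = (3/(-9 + 20*36**2))/(-6498) = (3/(-9 + 20*1296))*(-1/6498) = (3/(-9 + 25920))*(-1/6498) = (3/25911)*(-1/6498) = (3*(1/25911))*(-1/6498) = (1/8637)*(-1/6498) = -1/56123226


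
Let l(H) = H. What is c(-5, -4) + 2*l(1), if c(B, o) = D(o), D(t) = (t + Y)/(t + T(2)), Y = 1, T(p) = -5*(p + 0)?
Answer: 31/14 ≈ 2.2143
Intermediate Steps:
T(p) = -5*p
D(t) = (1 + t)/(-10 + t) (D(t) = (t + 1)/(t - 5*2) = (1 + t)/(t - 10) = (1 + t)/(-10 + t))
c(B, o) = (1 + o)/(-10 + o)
c(-5, -4) + 2*l(1) = (1 - 4)/(-10 - 4) + 2*1 = -3/(-14) + 2 = -1/14*(-3) + 2 = 3/14 + 2 = 31/14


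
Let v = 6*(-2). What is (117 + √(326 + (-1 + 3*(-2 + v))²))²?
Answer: 15864 + 1170*√87 ≈ 26777.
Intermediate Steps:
v = -12
(117 + √(326 + (-1 + 3*(-2 + v))²))² = (117 + √(326 + (-1 + 3*(-2 - 12))²))² = (117 + √(326 + (-1 + 3*(-14))²))² = (117 + √(326 + (-1 - 42)²))² = (117 + √(326 + (-43)²))² = (117 + √(326 + 1849))² = (117 + √2175)² = (117 + 5*√87)²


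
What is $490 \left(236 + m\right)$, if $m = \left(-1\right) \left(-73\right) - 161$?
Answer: $72520$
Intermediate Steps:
$m = -88$ ($m = 73 - 161 = -88$)
$490 \left(236 + m\right) = 490 \left(236 - 88\right) = 490 \cdot 148 = 72520$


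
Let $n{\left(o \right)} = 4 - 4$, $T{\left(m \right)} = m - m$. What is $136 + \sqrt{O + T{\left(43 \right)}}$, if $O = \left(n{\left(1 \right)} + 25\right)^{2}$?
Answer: $161$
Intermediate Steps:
$T{\left(m \right)} = 0$
$n{\left(o \right)} = 0$ ($n{\left(o \right)} = 4 - 4 = 0$)
$O = 625$ ($O = \left(0 + 25\right)^{2} = 25^{2} = 625$)
$136 + \sqrt{O + T{\left(43 \right)}} = 136 + \sqrt{625 + 0} = 136 + \sqrt{625} = 136 + 25 = 161$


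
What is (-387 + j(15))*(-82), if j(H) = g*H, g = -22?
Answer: 58794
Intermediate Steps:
j(H) = -22*H
(-387 + j(15))*(-82) = (-387 - 22*15)*(-82) = (-387 - 330)*(-82) = -717*(-82) = 58794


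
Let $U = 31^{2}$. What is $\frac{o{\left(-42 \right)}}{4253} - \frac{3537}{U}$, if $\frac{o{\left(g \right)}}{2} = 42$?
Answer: $- \frac{14962137}{4087133} \approx -3.6608$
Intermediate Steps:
$U = 961$
$o{\left(g \right)} = 84$ ($o{\left(g \right)} = 2 \cdot 42 = 84$)
$\frac{o{\left(-42 \right)}}{4253} - \frac{3537}{U} = \frac{84}{4253} - \frac{3537}{961} = - \frac{14962137}{4087133}$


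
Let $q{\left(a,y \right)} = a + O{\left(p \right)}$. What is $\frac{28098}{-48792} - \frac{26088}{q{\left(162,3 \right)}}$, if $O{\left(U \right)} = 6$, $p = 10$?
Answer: $- \frac{8872265}{56924} \approx -155.86$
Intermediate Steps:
$q{\left(a,y \right)} = 6 + a$ ($q{\left(a,y \right)} = a + 6 = 6 + a$)
$\frac{28098}{-48792} - \frac{26088}{q{\left(162,3 \right)}} = \frac{28098}{-48792} - \frac{26088}{6 + 162} = 28098 \left(- \frac{1}{48792}\right) - \frac{26088}{168} = - \frac{4683}{8132} - \frac{1087}{7} = - \frac{8872265}{56924}$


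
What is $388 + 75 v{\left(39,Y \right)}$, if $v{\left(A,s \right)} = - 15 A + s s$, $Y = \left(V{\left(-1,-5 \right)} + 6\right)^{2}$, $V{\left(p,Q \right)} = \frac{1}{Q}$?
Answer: $\frac{1034668}{25} \approx 41387.0$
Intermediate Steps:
$Y = \frac{841}{25}$ ($Y = \left(\frac{1}{-5} + 6\right)^{2} = \left(- \frac{1}{5} + 6\right)^{2} = \left(\frac{29}{5}\right)^{2} = \frac{841}{25} \approx 33.64$)
$v{\left(A,s \right)} = s^{2} - 15 A$ ($v{\left(A,s \right)} = - 15 A + s^{2} = s^{2} - 15 A$)
$388 + 75 v{\left(39,Y \right)} = 388 + 75 \left(\left(\frac{841}{25}\right)^{2} - 585\right) = 388 + 75 \left(\frac{707281}{625} - 585\right) = 388 + 75 \cdot \frac{341656}{625} = 388 + \frac{1024968}{25} = \frac{1034668}{25}$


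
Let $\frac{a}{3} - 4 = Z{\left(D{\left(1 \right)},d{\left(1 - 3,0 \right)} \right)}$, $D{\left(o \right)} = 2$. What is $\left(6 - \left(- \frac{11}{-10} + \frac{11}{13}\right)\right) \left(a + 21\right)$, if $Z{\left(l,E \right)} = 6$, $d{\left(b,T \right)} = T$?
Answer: $\frac{26877}{130} \approx 206.75$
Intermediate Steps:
$a = 30$ ($a = 12 + 3 \cdot 6 = 12 + 18 = 30$)
$\left(6 - \left(- \frac{11}{-10} + \frac{11}{13}\right)\right) \left(a + 21\right) = \left(6 - \left(- \frac{11}{-10} + \frac{11}{13}\right)\right) \left(30 + 21\right) = \left(6 - \left(\left(-11\right) \left(- \frac{1}{10}\right) + 11 \cdot \frac{1}{13}\right)\right) 51 = \left(6 - \left(\frac{11}{10} + \frac{11}{13}\right)\right) 51 = \left(6 - \frac{253}{130}\right) 51 = \frac{527}{130} \cdot 51 = \frac{26877}{130}$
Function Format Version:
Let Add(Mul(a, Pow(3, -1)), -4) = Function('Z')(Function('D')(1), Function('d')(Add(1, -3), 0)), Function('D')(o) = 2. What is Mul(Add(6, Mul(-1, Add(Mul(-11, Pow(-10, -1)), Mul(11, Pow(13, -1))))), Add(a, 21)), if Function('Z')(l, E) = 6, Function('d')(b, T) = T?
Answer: Rational(26877, 130) ≈ 206.75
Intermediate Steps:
a = 30 (a = Add(12, Mul(3, 6)) = Add(12, 18) = 30)
Mul(Add(6, Mul(-1, Add(Mul(-11, Pow(-10, -1)), Mul(11, Pow(13, -1))))), Add(a, 21)) = Mul(Add(6, Mul(-1, Add(Mul(-11, Pow(-10, -1)), Mul(11, Pow(13, -1))))), Add(30, 21)) = Mul(Add(6, Mul(-1, Add(Mul(-11, Rational(-1, 10)), Mul(11, Rational(1, 13))))), 51) = Mul(Add(6, Mul(-1, Add(Rational(11, 10), Rational(11, 13)))), 51) = Mul(Add(6, Mul(-1, Rational(253, 130))), 51) = Mul(Add(6, Rational(-253, 130)), 51) = Mul(Rational(527, 130), 51) = Rational(26877, 130)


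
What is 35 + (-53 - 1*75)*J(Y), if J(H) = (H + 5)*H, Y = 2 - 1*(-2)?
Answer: -4573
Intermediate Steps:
Y = 4 (Y = 2 + 2 = 4)
J(H) = H*(5 + H) (J(H) = (5 + H)*H = H*(5 + H))
35 + (-53 - 1*75)*J(Y) = 35 + (-53 - 1*75)*(4*(5 + 4)) = 35 + (-53 - 75)*(4*9) = 35 - 128*36 = 35 - 4608 = -4573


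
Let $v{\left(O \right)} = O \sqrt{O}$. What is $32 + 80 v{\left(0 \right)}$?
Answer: $32$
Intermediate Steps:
$v{\left(O \right)} = O^{\frac{3}{2}}$
$32 + 80 v{\left(0 \right)} = 32 + 80 \cdot 0^{\frac{3}{2}} = 32 + 80 \cdot 0 = 32 + 0 = 32$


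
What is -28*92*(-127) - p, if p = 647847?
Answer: -320695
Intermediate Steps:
-28*92*(-127) - p = -28*92*(-127) - 1*647847 = -2576*(-127) - 647847 = 327152 - 647847 = -320695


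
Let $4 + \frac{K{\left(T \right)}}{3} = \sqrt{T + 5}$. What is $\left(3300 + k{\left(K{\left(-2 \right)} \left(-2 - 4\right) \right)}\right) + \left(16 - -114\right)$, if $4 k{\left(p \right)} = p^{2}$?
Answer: $4969 - 648 \sqrt{3} \approx 3846.6$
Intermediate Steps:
$K{\left(T \right)} = -12 + 3 \sqrt{5 + T}$ ($K{\left(T \right)} = -12 + 3 \sqrt{T + 5} = -12 + 3 \sqrt{5 + T}$)
$k{\left(p \right)} = \frac{p^{2}}{4}$
$\left(3300 + k{\left(K{\left(-2 \right)} \left(-2 - 4\right) \right)}\right) + \left(16 - -114\right) = \left(3300 + \frac{\left(\left(-12 + 3 \sqrt{5 - 2}\right) \left(-2 - 4\right)\right)^{2}}{4}\right) + \left(16 - -114\right) = \left(3300 + \frac{\left(\left(-12 + 3 \sqrt{3}\right) \left(-6\right)\right)^{2}}{4}\right) + \left(16 + 114\right) = \left(3300 + \frac{\left(72 - 18 \sqrt{3}\right)^{2}}{4}\right) + 130 = 3430 + \frac{\left(72 - 18 \sqrt{3}\right)^{2}}{4}$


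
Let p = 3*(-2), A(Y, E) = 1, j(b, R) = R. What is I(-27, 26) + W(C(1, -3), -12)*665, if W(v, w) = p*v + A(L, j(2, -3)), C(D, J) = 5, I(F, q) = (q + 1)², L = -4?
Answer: -18556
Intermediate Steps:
p = -6
I(F, q) = (1 + q)²
W(v, w) = 1 - 6*v (W(v, w) = -6*v + 1 = 1 - 6*v)
I(-27, 26) + W(C(1, -3), -12)*665 = (1 + 26)² + (1 - 6*5)*665 = 27² + (1 - 30)*665 = 729 - 29*665 = 729 - 19285 = -18556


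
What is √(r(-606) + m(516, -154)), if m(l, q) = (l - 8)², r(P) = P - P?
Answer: 508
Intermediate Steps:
r(P) = 0
m(l, q) = (-8 + l)²
√(r(-606) + m(516, -154)) = √(0 + (-8 + 516)²) = √(0 + 508²) = √(0 + 258064) = √258064 = 508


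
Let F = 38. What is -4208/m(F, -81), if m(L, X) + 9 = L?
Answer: -4208/29 ≈ -145.10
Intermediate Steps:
m(L, X) = -9 + L
-4208/m(F, -81) = -4208/(-9 + 38) = -4208/29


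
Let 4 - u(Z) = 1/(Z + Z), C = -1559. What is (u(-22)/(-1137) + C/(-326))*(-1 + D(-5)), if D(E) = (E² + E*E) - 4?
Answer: 584519625/2718188 ≈ 215.04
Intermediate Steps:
u(Z) = 4 - 1/(2*Z) (u(Z) = 4 - 1/(Z + Z) = 4 - 1/(2*Z))
D(E) = -4 + 2*E² (D(E) = (E² + E²) - 4 = 2*E² - 4 = -4 + 2*E²)
(u(-22)/(-1137) + C/(-326))*(-1 + D(-5)) = ((4 - ½/(-22))/(-1137) - 1559/(-326))*(-1 + (-4 + 2*(-5)²)) = ((4 - ½*(-1/22))*(-1/1137) - 1559*(-1/326))*(-1 + (-4 + 2*25)) = ((4 + 1/44)*(-1/1137) + 1559/326)*(-1 + (-4 + 50)) = ((177/44)*(-1/1137) + 1559/326)*(-1 + 46) = (-59/16676 + 1559/326)*45 = (12989325/2718188)*45 = 584519625/2718188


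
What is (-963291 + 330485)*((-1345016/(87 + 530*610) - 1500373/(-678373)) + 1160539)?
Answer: -161109337120105879869032/219377009351 ≈ -7.3439e+11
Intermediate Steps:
(-963291 + 330485)*((-1345016/(87 + 530*610) - 1500373/(-678373)) + 1160539) = -632806*((-1345016/(87 + 323300) - 1500373*(-1/678373)) + 1160539) = -632806*((-1345016/323387 + 1500373/678373) + 1160539) = -632806*(-427221415617/219377009351 + 1160539) = -632806*254595147833784572/219377009351 = -161109337120105879869032/219377009351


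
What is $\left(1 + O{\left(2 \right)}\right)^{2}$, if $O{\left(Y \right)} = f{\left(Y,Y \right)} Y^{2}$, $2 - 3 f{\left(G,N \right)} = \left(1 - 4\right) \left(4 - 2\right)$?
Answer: $\frac{1225}{9} \approx 136.11$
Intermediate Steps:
$f{\left(G,N \right)} = \frac{8}{3}$ ($f{\left(G,N \right)} = \frac{2}{3} - \frac{\left(1 - 4\right) \left(4 - 2\right)}{3} = \frac{2}{3} - \frac{\left(-3\right) 2}{3} = \frac{2}{3} - -2 = \frac{2}{3} + 2 = \frac{8}{3}$)
$O{\left(Y \right)} = \frac{8 Y^{2}}{3}$
$\left(1 + O{\left(2 \right)}\right)^{2} = \left(1 + \frac{8 \cdot 2^{2}}{3}\right)^{2} = \left(1 + \frac{8}{3} \cdot 4\right)^{2} = \left(1 + \frac{32}{3}\right)^{2} = \left(\frac{35}{3}\right)^{2} = \frac{1225}{9}$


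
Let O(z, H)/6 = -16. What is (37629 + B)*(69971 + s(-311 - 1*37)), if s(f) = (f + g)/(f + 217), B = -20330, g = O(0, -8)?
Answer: 158573791855/131 ≈ 1.2105e+9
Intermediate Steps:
O(z, H) = -96 (O(z, H) = 6*(-16) = -96)
g = -96
s(f) = (-96 + f)/(217 + f) (s(f) = (f - 96)/(f + 217) = (-96 + f)/(217 + f))
(37629 + B)*(69971 + s(-311 - 1*37)) = (37629 - 20330)*(69971 + (-96 + (-311 - 1*37))/(217 + (-311 - 1*37))) = 17299*(69971 + (-96 + (-311 - 37))/(217 + (-311 - 37))) = 17299*(69971 + (-96 - 348)/(217 - 348)) = 17299*(69971 - 444/(-131)) = 17299*(69971 - 1/131*(-444)) = 17299*(69971 + 444/131) = 17299*(9166645/131) = 158573791855/131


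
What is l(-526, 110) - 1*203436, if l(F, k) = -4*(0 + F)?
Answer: -201332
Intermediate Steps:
l(F, k) = -4*F
l(-526, 110) - 1*203436 = -4*(-526) - 1*203436 = 2104 - 203436 = -201332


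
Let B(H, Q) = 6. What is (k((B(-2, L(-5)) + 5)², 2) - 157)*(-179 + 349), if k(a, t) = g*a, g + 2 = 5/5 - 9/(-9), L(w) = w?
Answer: -26690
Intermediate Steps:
g = 0 (g = -2 + (5/5 - 9/(-9)) = -2 + (5*(⅕) - 9*(-⅑)) = -2 + (1 + 1) = -2 + 2 = 0)
k(a, t) = 0 (k(a, t) = 0*a = 0)
(k((B(-2, L(-5)) + 5)², 2) - 157)*(-179 + 349) = (0 - 157)*(-179 + 349) = -157*170 = -26690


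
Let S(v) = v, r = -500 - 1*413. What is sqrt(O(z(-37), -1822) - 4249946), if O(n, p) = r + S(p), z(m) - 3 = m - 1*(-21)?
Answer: I*sqrt(4252681) ≈ 2062.2*I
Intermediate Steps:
r = -913 (r = -500 - 413 = -913)
z(m) = 24 + m (z(m) = 3 + (m - 1*(-21)) = 3 + (m + 21) = 3 + (21 + m) = 24 + m)
O(n, p) = -913 + p
sqrt(O(z(-37), -1822) - 4249946) = sqrt((-913 - 1822) - 4249946) = sqrt(-2735 - 4249946) = sqrt(-4252681) = I*sqrt(4252681)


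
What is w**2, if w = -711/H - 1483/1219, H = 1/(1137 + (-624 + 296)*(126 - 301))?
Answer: 2573994179743439918656/1485961 ≈ 1.7322e+15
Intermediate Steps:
H = 1/58537 (H = 1/(1137 - 328*(-175)) = 1/(1137 + 57400) = 1/58537 ≈ 1.7083e-5)
w = -50734546216/1219 (w = -711/1/58537 - 1483/1219 = -711*58537 - 1483*1/1219 = -41619807 - 1483/1219 = -50734546216/1219 ≈ -4.1620e+7)
w**2 = (-50734546216/1219)**2 = 2573994179743439918656/1485961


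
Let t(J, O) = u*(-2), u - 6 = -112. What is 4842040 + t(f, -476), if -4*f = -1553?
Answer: 4842252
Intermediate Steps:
u = -106 (u = 6 - 112 = -106)
f = 1553/4 (f = -¼*(-1553) = 1553/4 ≈ 388.25)
t(J, O) = 212 (t(J, O) = -106*(-2) = 212)
4842040 + t(f, -476) = 4842040 + 212 = 4842252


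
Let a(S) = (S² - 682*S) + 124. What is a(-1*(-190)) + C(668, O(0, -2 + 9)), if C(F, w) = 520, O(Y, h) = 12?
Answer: -92836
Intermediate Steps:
a(S) = 124 + S² - 682*S
a(-1*(-190)) + C(668, O(0, -2 + 9)) = (124 + (-1*(-190))² - (-682)*(-190)) + 520 = (124 + 190² - 682*190) + 520 = (124 + 36100 - 129580) + 520 = -93356 + 520 = -92836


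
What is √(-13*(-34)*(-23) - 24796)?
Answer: I*√34962 ≈ 186.98*I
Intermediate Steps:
√(-13*(-34)*(-23) - 24796) = √(442*(-23) - 24796) = √(-10166 - 24796) = √(-34962) = I*√34962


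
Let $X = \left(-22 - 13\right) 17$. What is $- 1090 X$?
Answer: $648550$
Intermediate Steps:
$X = -595$ ($X = \left(-35\right) 17 = -595$)
$- 1090 X = \left(-1090\right) \left(-595\right) = 648550$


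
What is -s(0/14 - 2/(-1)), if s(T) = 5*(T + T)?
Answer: -20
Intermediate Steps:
s(T) = 10*T (s(T) = 5*(2*T) = 10*T)
-s(0/14 - 2/(-1)) = -10*(0/14 - 2/(-1)) = -10*(0*(1/14) - 2*(-1)) = -10*(0 + 2) = -10*2 = -1*20 = -20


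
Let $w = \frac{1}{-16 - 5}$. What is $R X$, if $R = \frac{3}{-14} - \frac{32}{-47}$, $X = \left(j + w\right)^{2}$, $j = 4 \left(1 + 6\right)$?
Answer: $\frac{105782683}{290178} \approx 364.54$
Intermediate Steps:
$j = 28$ ($j = 4 \cdot 7 = 28$)
$w = - \frac{1}{21}$ ($w = \frac{1}{-21} = - \frac{1}{21} \approx -0.047619$)
$X = \frac{344569}{441}$ ($X = \left(28 - \frac{1}{21}\right)^{2} = \left(\frac{587}{21}\right)^{2} = \frac{344569}{441} \approx 781.34$)
$R = \frac{307}{658}$ ($R = 3 \left(- \frac{1}{14}\right) - - \frac{32}{47} = - \frac{3}{14} + \frac{32}{47} = \frac{307}{658} \approx 0.46657$)
$R X = \frac{307}{658} \cdot \frac{344569}{441} = \frac{105782683}{290178}$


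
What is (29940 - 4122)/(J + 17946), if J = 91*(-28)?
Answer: 12909/7699 ≈ 1.6767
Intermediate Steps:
J = -2548
(29940 - 4122)/(J + 17946) = (29940 - 4122)/(-2548 + 17946) = 25818/15398 = 25818*(1/15398) = 12909/7699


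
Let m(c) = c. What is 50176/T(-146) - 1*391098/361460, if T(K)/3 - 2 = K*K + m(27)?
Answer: -690734347/2314609110 ≈ -0.29842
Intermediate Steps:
T(K) = 87 + 3*K² (T(K) = 6 + 3*(K*K + 27) = 6 + 3*(K² + 27) = 6 + 3*(27 + K²) = 6 + (81 + 3*K²) = 87 + 3*K²)
50176/T(-146) - 1*391098/361460 = 50176/(87 + 3*(-146)²) - 1*391098/361460 = 50176/(87 + 3*21316) - 391098*1/361460 = 50176/(87 + 63948) - 195549/180730 = 50176/64035 - 195549/180730 = -690734347/2314609110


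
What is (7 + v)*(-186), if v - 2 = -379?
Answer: 68820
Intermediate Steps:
v = -377 (v = 2 - 379 = -377)
(7 + v)*(-186) = (7 - 377)*(-186) = -370*(-186) = 68820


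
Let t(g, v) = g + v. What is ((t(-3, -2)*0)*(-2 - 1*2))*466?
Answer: 0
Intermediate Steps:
((t(-3, -2)*0)*(-2 - 1*2))*466 = (((-3 - 2)*0)*(-2 - 1*2))*466 = ((-5*0)*(-2 - 2))*466 = (0*(-4))*466 = 0*466 = 0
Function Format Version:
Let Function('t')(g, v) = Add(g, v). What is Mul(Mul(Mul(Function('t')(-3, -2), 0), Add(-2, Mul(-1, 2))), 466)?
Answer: 0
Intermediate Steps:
Mul(Mul(Mul(Function('t')(-3, -2), 0), Add(-2, Mul(-1, 2))), 466) = Mul(Mul(Mul(Add(-3, -2), 0), Add(-2, Mul(-1, 2))), 466) = Mul(Mul(Mul(-5, 0), Add(-2, -2)), 466) = Mul(Mul(0, -4), 466) = Mul(0, 466) = 0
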